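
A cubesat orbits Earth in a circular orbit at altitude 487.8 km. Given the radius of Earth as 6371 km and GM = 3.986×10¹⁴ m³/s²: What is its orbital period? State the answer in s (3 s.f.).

T ≈ 5650 s

r = 6371 + 487.8 = 6858.8 km = 6.8588×10⁶ m.
Kepler's third law: T = 2π√(r³/μ) = 2π√((6.859×10⁶)³ / 3.986×10¹⁴).
r³/μ = 8.095×10⁵ s², so T = 2π × 8.997×10² = 5.653×10³ s.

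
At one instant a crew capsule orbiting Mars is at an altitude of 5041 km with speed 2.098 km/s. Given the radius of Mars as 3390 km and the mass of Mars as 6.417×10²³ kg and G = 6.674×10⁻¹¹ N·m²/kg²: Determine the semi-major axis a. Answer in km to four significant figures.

a ≈ 7438 km

μ = GM = 6.674×10⁻¹¹ × 6.417×10²³ = 4.283×10¹³ m³/s².
r = 3390 + 5041 = 8431.0 km = 8.431×10⁶ m.
Specific orbital energy ε = v²/2 − μ/r = (2098)²/2 − 4.283×10¹³/8.431×10⁶ = -2.879×10⁶ J/kg.
Since ε = −μ/(2a), a = −μ/(2ε) = 7.438×10⁶ m = 7438.1 km.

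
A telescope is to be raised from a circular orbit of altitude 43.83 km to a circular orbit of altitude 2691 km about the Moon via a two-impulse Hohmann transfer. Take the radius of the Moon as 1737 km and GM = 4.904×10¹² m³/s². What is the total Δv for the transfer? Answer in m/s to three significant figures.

r₁ = 1737 + 43.83 = 1780.8 km = 1.7808×10⁶ m.
r₂ = 1737 + 2691 = 4428.0 km = 4.4280×10⁶ m.
Transfer ellipse a_t = (r₁ + r₂)/2 = 3.104×10⁶ m.
At r₁: circular v_c1 = √(μ/r₁) = 1659 m/s; transfer-perilune v_p = √[μ(2/r₁ − 1/a_t)] = 1982 m/s.
Δv₁ = v_p − v_c1 = 322.4 m/s.
At r₂: circular v_c2 = √(μ/r₂) = 1052 m/s; transfer-apolune v_a = √[μ(2/r₂ − 1/a_t)] = 797.1 m/s.
Δv₂ = v_c2 − v_a = 255.3 m/s.
Total Δv = Δv₁ + Δv₂ = 577.7 m/s.

Δv_total ≈ 578 m/s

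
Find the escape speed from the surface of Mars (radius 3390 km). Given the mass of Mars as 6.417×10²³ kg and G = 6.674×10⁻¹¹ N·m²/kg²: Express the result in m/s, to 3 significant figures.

μ = GM = 6.674×10⁻¹¹ × 6.417×10²³ = 4.283×10¹³ m³/s².
r = R = 3.390×10⁶ m.
Escape speed v_esc = √(2μ/r) = √(2 × 4.283×10¹³ / 3.390×10⁶) = √(2.527×10⁷) = 5027 m/s.

v_esc ≈ 5030 m/s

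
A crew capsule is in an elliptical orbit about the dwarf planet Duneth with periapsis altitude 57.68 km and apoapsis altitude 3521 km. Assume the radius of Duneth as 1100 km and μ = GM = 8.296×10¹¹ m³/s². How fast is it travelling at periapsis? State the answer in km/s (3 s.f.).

r_p = 1100 + 57.68 = 1157.7 km = 1.1577×10⁶ m.
r_a = 1100 + 3521 = 4621.0 km = 4.6210×10⁶ m.
Semi-major axis a = (r_p + r_a)/2 = 2889.3 km = 2.889×10⁶ m.
Vis-viva: v² = μ(2/r − 1/a) = 8.296×10¹¹ × (1.728×10⁻⁶ − 3.461×10⁻⁷) = 1.146×10⁶ m²/s².
v = 1071 m/s = 1.071 km/s.

v ≈ 1.07 km/s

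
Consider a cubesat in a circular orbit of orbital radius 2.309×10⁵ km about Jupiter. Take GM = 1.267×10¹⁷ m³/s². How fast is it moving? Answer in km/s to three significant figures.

r = 2.309×10⁵ km = 2.309×10⁸ m.
For a circular orbit v = √(μ/r) = √(1.267×10¹⁷ / 2.309×10⁸) = √(5.487×10⁸) = 23420 m/s.
That is 23.42 km/s.

v ≈ 23.4 km/s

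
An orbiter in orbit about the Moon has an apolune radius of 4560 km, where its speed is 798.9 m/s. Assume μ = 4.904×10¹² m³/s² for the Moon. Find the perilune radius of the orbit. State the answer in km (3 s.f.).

perilune radius ≈ 1920 km

r_a = 4.560×10⁶ m.
Specific energy ε = v²/2 − μ/r = -7.563×10⁵ J/kg, so a = −μ/(2ε) = 3.242×10⁶ m.
The apsides satisfy r_p + r_a = 2a, so the perilune radius is 2a − r_a = 1.924×10⁶ m = 1924.0 km.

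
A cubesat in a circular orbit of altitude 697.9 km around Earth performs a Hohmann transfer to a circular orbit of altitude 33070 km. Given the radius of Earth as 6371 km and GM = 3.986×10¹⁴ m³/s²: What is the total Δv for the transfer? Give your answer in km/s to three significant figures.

Δv_total ≈ 3.70 km/s

r₁ = 6371 + 697.9 = 7068.9 km = 7.0689×10⁶ m.
r₂ = 6371 + 33070 = 39441 km = 3.9441×10⁷ m.
Transfer ellipse a_t = (r₁ + r₂)/2 = 2.325×10⁷ m.
At r₁: circular v_c1 = √(μ/r₁) = 7509 m/s; transfer-perigee v_p = √[μ(2/r₁ − 1/a_t)] = 9779 m/s.
Δv₁ = v_p − v_c1 = 2270 m/s.
At r₂: circular v_c2 = √(μ/r₂) = 3179 m/s; transfer-apogee v_a = √[μ(2/r₂ − 1/a_t)] = 1753 m/s.
Δv₂ = v_c2 − v_a = 1426 m/s.
Total Δv = Δv₁ + Δv₂ = 3696 m/s = 3.696 km/s.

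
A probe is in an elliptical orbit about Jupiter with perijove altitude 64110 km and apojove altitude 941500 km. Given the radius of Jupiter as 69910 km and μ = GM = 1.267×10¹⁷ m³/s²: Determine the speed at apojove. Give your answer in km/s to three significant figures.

v ≈ 5.41 km/s

r_p = 69910 + 64110 = 134020 km = 1.3402×10⁸ m.
r_a = 69910 + 941500 = 1011400 km = 1.0114×10⁹ m.
Semi-major axis a = (r_p + r_a)/2 = 5.7272×10⁵ km = 5.727×10⁸ m.
Vis-viva: v² = μ(2/r − 1/a) = 1.267×10¹⁷ × (1.977×10⁻⁹ − 1.746×10⁻⁹) = 2.931×10⁷ m²/s².
v = 5414 m/s = 5.414 km/s.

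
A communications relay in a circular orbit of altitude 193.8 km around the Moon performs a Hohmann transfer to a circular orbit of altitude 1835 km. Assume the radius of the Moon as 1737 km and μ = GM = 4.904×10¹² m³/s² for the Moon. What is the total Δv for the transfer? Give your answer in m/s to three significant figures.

Δv_total ≈ 412 m/s

r₁ = 1737 + 193.8 = 1930.8 km = 1.9308×10⁶ m.
r₂ = 1737 + 1835 = 3572.0 km = 3.5720×10⁶ m.
Transfer ellipse a_t = (r₁ + r₂)/2 = 2.751×10⁶ m.
At r₁: circular v_c1 = √(μ/r₁) = 1594 m/s; transfer-perilune v_p = √[μ(2/r₁ − 1/a_t)] = 1816 m/s.
Δv₁ = v_p − v_c1 = 222.2 m/s.
At r₂: circular v_c2 = √(μ/r₂) = 1172 m/s; transfer-apolune v_a = √[μ(2/r₂ − 1/a_t)] = 981.5 m/s.
Δv₂ = v_c2 − v_a = 190.2 m/s.
Total Δv = Δv₁ + Δv₂ = 412.3 m/s.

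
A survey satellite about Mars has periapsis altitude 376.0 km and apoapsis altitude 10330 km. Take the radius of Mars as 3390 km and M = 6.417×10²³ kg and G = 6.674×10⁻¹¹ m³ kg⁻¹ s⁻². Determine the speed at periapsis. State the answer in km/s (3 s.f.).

v ≈ 4.22 km/s

μ = GM = 6.674×10⁻¹¹ × 6.417×10²³ = 4.283×10¹³ m³/s².
r_p = 3390 + 376.0 = 3766.0 km = 3.7660×10⁶ m.
r_a = 3390 + 10330 = 13720 km = 1.3720×10⁷ m.
Semi-major axis a = (r_p + r_a)/2 = 8743.0 km = 8.743×10⁶ m.
Vis-viva: v² = μ(2/r − 1/a) = 4.283×10¹³ × (5.311×10⁻⁷ − 1.144×10⁻⁷) = 1.785×10⁷ m²/s².
v = 4224 m/s = 4.224 km/s.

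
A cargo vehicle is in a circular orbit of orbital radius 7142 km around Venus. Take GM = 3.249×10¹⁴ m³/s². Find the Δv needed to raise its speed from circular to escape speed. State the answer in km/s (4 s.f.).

r = 7142 km = 7.142×10⁶ m.
Circular speed v_c = √(μ/r) = 6745 m/s.
Escape speed v_esc = √(2μ/r) = √2 × v_c = 9538 m/s.
Δv = v_esc − v_c = 2794 m/s = 2.794 km/s.

Δv ≈ 2.794 km/s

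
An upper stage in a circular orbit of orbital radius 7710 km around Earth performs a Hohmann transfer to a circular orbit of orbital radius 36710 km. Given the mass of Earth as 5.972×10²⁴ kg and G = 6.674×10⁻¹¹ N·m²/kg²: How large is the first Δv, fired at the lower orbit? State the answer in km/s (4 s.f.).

Δv ≈ 2.054 km/s

μ = GM = 6.674×10⁻¹¹ × 5.972×10²⁴ = 3.986×10¹⁴ m³/s².
r₁ = 7710 km = 7.710×10⁶ m.
r₂ = 36710 km = 3.671×10⁷ m.
Transfer ellipse a_t = (r₁ + r₂)/2 = 2.221×10⁷ m.
At r₁: circular v_c1 = √(μ/r₁) = 7190 m/s; transfer-perigee v_p = √[μ(2/r₁ − 1/a_t)] = 9244 m/s.
Δv₁ = v_p − v_c1 = 2054 m/s.
= 2.054 km/s.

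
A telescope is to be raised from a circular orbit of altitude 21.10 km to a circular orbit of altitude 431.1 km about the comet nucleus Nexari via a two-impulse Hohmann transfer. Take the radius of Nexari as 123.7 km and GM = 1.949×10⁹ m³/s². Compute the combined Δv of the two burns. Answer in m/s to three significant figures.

r₁ = 123.7 + 21.10 = 144.80 km = 1.4480×10⁵ m.
r₂ = 123.7 + 431.1 = 554.80 km = 5.5480×10⁵ m.
Transfer ellipse a_t = (r₁ + r₂)/2 = 3.498×10⁵ m.
At r₁: circular v_c1 = √(μ/r₁) = 116.0 m/s; transfer-periapsis v_p = √[μ(2/r₁ − 1/a_t)] = 146.1 m/s.
Δv₁ = v_p − v_c1 = 30.09 m/s.
At r₂: circular v_c2 = √(μ/r₂) = 59.27 m/s; transfer-apoapsis v_a = √[μ(2/r₂ − 1/a_t)] = 38.13 m/s.
Δv₂ = v_c2 − v_a = 21.14 m/s.
Total Δv = Δv₁ + Δv₂ = 51.23 m/s.

Δv_total ≈ 51.2 m/s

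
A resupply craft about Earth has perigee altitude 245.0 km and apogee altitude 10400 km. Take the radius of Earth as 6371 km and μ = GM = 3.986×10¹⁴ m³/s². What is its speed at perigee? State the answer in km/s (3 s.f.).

r_p = 6371 + 245.0 = 6616.0 km = 6.6160×10⁶ m.
r_a = 6371 + 10400 = 16771 km = 1.6771×10⁷ m.
Semi-major axis a = (r_p + r_a)/2 = 11694 km = 1.169×10⁷ m.
Vis-viva: v² = μ(2/r − 1/a) = 3.986×10¹⁴ × (3.023×10⁻⁷ − 8.552×10⁻⁸) = 8.641×10⁷ m²/s².
v = 9296 m/s = 9.296 km/s.

v ≈ 9.30 km/s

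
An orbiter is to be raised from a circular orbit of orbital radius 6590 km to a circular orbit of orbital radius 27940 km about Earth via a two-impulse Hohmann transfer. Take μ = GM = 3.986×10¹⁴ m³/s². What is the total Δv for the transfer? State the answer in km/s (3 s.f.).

r₁ = 6590 km = 6.590×10⁶ m.
r₂ = 27940 km = 2.794×10⁷ m.
Transfer ellipse a_t = (r₁ + r₂)/2 = 1.726×10⁷ m.
At r₁: circular v_c1 = √(μ/r₁) = 7777 m/s; transfer-perigee v_p = √[μ(2/r₁ − 1/a_t)] = 9894 m/s.
Δv₁ = v_p − v_c1 = 2116 m/s.
At r₂: circular v_c2 = √(μ/r₂) = 3777 m/s; transfer-apogee v_a = √[μ(2/r₂ − 1/a_t)] = 2334 m/s.
Δv₂ = v_c2 − v_a = 1444 m/s.
Total Δv = Δv₁ + Δv₂ = 3560 m/s = 3.560 km/s.

Δv_total ≈ 3.56 km/s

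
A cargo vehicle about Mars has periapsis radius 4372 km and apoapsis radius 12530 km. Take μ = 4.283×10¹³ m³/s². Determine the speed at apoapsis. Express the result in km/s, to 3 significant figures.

v ≈ 1.33 km/s

Semi-major axis a = (r_p + r_a)/2 = 8451.0 km = 8.451×10⁶ m.
Vis-viva: v² = μ(2/r − 1/a) = 4.283×10¹³ × (1.596×10⁻⁷ − 1.183×10⁻⁷) = 1.768×10⁶ m²/s².
v = 1330 m/s = 1.330 km/s.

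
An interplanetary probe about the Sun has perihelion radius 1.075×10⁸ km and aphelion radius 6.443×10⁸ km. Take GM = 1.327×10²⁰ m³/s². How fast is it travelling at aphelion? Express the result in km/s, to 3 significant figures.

v ≈ 7.67 km/s

Semi-major axis a = (r_p + r_a)/2 = 3.7590×10⁸ km = 3.759×10¹¹ m.
Vis-viva: v² = μ(2/r − 1/a) = 1.327×10²⁰ × (3.104×10⁻¹² − 2.660×10⁻¹²) = 5.890×10⁷ m²/s².
v = 7675 m/s = 7.675 km/s.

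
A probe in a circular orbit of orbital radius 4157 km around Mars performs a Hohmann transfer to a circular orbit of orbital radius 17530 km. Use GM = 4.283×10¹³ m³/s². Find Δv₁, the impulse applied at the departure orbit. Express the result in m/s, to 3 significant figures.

r₁ = 4157 km = 4.157×10⁶ m.
r₂ = 17530 km = 1.753×10⁷ m.
Transfer ellipse a_t = (r₁ + r₂)/2 = 1.084×10⁷ m.
At r₁: circular v_c1 = √(μ/r₁) = 3210 m/s; transfer-periapsis v_p = √[μ(2/r₁ − 1/a_t)] = 4081 m/s.
Δv₁ = v_p − v_c1 = 871.4 m/s.

Δv ≈ 871 m/s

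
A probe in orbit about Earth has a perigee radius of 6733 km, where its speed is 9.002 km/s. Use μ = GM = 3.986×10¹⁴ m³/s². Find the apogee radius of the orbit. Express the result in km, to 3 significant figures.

r_p = 6.733×10⁶ m.
Specific energy ε = v²/2 − μ/r = -1.868×10⁷ J/kg, so a = −μ/(2ε) = 1.067×10⁷ m.
The apsides satisfy r_p + r_a = 2a, so the apogee radius is 2a − r_p = 1.460×10⁷ m = 14602 km.

apogee radius ≈ 14600 km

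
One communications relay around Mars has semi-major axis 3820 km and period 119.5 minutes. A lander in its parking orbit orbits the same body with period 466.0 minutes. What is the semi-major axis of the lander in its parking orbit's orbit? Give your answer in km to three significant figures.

a₂ ≈ 9460 km

Kepler's third law: a³ ∝ T², so a₂ = a₁ (T₂/T₁)^(2/3).
T₂/T₁ = 3.900, (T₂/T₁)^(2/3) = 2.477.
a₂ = 3820 × 2.477 = 9464 km.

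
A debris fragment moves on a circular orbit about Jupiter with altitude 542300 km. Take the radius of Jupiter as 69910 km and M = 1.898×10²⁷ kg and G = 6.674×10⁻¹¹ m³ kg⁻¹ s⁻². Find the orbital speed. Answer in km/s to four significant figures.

v ≈ 14.38 km/s

μ = GM = 6.674×10⁻¹¹ × 1.898×10²⁷ = 1.267×10¹⁷ m³/s².
r = 69910 + 542300 = 612210 km = 6.1221×10⁸ m.
For a circular orbit v = √(μ/r) = √(1.267×10¹⁷ / 6.122×10⁸) = √(2.069×10⁸) = 14380 m/s.
That is 14.38 km/s.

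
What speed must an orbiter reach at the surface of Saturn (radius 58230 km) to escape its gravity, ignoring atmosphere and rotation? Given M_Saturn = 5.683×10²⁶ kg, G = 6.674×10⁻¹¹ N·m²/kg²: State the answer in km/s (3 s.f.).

μ = GM = 6.674×10⁻¹¹ × 5.683×10²⁶ = 3.793×10¹⁶ m³/s².
r = R = 5.823×10⁷ m.
Escape speed v_esc = √(2μ/r) = √(2 × 3.793×10¹⁶ / 5.823×10⁷) = √(1.303×10⁹) = 36090 m/s.
= 36.09 km/s.

v_esc ≈ 36.1 km/s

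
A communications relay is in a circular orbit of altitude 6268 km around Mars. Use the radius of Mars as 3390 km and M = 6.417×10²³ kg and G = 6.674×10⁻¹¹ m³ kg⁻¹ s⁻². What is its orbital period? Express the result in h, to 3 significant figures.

T ≈ 8.00 h

μ = GM = 6.674×10⁻¹¹ × 6.417×10²³ = 4.283×10¹³ m³/s².
r = 3390 + 6268 = 9658.0 km = 9.6580×10⁶ m.
Kepler's third law: T = 2π√(r³/μ) = 2π√((9.658×10⁶)³ / 4.283×10¹³).
r³/μ = 2.104×10⁷ s², so T = 2π × 4.586×10³ = 2.882×10⁴ s.
Converting: 2.882×10⁴ s ÷ 3600 = 8.005 h.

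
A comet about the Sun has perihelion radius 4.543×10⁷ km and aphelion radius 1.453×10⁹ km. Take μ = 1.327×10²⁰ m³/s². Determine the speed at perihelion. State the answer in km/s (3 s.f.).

v ≈ 75.3 km/s

Semi-major axis a = (r_p + r_a)/2 = 7.4922×10⁸ km = 7.492×10¹¹ m.
Vis-viva: v² = μ(2/r − 1/a) = 1.327×10²⁰ × (4.402×10⁻¹¹ − 1.335×10⁻¹²) = 5.665×10⁹ m²/s².
v = 75270 m/s = 75.27 km/s.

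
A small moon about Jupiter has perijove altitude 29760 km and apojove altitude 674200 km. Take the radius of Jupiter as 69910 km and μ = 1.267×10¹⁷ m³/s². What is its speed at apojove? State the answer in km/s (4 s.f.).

r_p = 69910 + 29760 = 99670 km = 9.9670×10⁷ m.
r_a = 69910 + 674200 = 744110 km = 7.4411×10⁸ m.
Semi-major axis a = (r_p + r_a)/2 = 4.2189×10⁵ km = 4.219×10⁸ m.
Vis-viva: v² = μ(2/r − 1/a) = 1.267×10¹⁷ × (2.688×10⁻⁹ − 2.370×10⁻⁹) = 4.023×10⁷ m²/s².
v = 6342 m/s = 6.342 km/s.

v ≈ 6.342 km/s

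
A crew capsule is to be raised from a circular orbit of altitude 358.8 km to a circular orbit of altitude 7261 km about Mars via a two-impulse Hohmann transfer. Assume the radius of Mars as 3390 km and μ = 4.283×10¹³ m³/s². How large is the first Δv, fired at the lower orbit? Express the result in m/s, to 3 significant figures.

Δv ≈ 731 m/s

r₁ = 3390 + 358.8 = 3748.8 km = 3.7488×10⁶ m.
r₂ = 3390 + 7261 = 10651 km = 1.0651×10⁷ m.
Transfer ellipse a_t = (r₁ + r₂)/2 = 7.200×10⁶ m.
At r₁: circular v_c1 = √(μ/r₁) = 3380 m/s; transfer-periapsis v_p = √[μ(2/r₁ − 1/a_t)] = 4111 m/s.
Δv₁ = v_p − v_c1 = 731.0 m/s.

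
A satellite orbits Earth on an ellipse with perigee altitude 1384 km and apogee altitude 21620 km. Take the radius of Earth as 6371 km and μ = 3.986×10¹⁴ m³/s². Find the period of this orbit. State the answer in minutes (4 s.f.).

r_p = 6371 + 1384 = 7755.0 km = 7.7550×10⁶ m.
r_a = 6371 + 21620 = 27991 km = 2.7991×10⁷ m.
Semi-major axis a = (r_p + r_a)/2 = (7755.0 + 27991)/2 = 17873 km = 1.787×10⁷ m.
By Kepler's third law T = 2π√(a³/μ) = 2π × 3.785×10³ = 2.378×10⁴ s.
= 396.3 minutes.

T ≈ 396.3 minutes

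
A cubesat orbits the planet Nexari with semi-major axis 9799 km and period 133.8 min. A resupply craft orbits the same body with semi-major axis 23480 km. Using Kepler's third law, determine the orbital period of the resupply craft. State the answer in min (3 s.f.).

Kepler's third law: T² ∝ a³, so T₂ = T₁ (a₂/a₁)^(3/2).
a₂/a₁ = 2.396, (a₂/a₁)^(3/2) = 3.709.
T₂ = 133.8 × 3.709 = 496.3 min.

T₂ ≈ 496 min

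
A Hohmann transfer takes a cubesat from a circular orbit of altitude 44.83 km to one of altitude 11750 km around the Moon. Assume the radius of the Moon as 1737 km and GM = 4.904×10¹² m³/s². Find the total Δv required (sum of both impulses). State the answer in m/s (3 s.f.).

r₁ = 1737 + 44.83 = 1781.8 km = 1.7818×10⁶ m.
r₂ = 1737 + 11750 = 13487 km = 1.3487×10⁷ m.
Transfer ellipse a_t = (r₁ + r₂)/2 = 7.634×10⁶ m.
At r₁: circular v_c1 = √(μ/r₁) = 1659 m/s; transfer-perilune v_p = √[μ(2/r₁ − 1/a_t)] = 2205 m/s.
Δv₁ = v_p − v_c1 = 546.0 m/s.
At r₂: circular v_c2 = √(μ/r₂) = 603.0 m/s; transfer-apolune v_a = √[μ(2/r₂ − 1/a_t)] = 291.3 m/s.
Δv₂ = v_c2 − v_a = 311.7 m/s.
Total Δv = Δv₁ + Δv₂ = 857.7 m/s.

Δv_total ≈ 858 m/s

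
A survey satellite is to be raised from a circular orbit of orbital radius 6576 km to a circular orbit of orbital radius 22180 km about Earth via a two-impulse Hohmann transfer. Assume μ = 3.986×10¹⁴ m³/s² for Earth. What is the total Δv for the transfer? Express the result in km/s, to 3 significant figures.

Δv_total ≈ 3.26 km/s

r₁ = 6576 km = 6.576×10⁶ m.
r₂ = 22180 km = 2.218×10⁷ m.
Transfer ellipse a_t = (r₁ + r₂)/2 = 1.438×10⁷ m.
At r₁: circular v_c1 = √(μ/r₁) = 7786 m/s; transfer-perigee v_p = √[μ(2/r₁ − 1/a_t)] = 9670 m/s.
Δv₁ = v_p − v_c1 = 1884 m/s.
At r₂: circular v_c2 = √(μ/r₂) = 4239 m/s; transfer-apogee v_a = √[μ(2/r₂ − 1/a_t)] = 2867 m/s.
Δv₂ = v_c2 − v_a = 1372 m/s.
Total Δv = Δv₁ + Δv₂ = 3257 m/s = 3.257 km/s.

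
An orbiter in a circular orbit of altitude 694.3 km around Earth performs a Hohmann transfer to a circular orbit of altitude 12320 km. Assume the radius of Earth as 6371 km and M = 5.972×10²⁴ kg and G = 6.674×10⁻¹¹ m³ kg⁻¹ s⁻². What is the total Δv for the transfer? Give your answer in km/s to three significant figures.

μ = GM = 6.674×10⁻¹¹ × 5.972×10²⁴ = 3.986×10¹⁴ m³/s².
r₁ = 6371 + 694.3 = 7065.3 km = 7.0653×10⁶ m.
r₂ = 6371 + 12320 = 18691 km = 1.8691×10⁷ m.
Transfer ellipse a_t = (r₁ + r₂)/2 = 1.288×10⁷ m.
At r₁: circular v_c1 = √(μ/r₁) = 7511 m/s; transfer-perigee v_p = √[μ(2/r₁ − 1/a_t)] = 9049 m/s.
Δv₁ = v_p − v_c1 = 1538 m/s.
At r₂: circular v_c2 = √(μ/r₂) = 4618 m/s; transfer-apogee v_a = √[μ(2/r₂ − 1/a_t)] = 3420 m/s.
Δv₂ = v_c2 − v_a = 1197 m/s.
Total Δv = Δv₁ + Δv₂ = 2735 m/s = 2.735 km/s.

Δv_total ≈ 2.74 km/s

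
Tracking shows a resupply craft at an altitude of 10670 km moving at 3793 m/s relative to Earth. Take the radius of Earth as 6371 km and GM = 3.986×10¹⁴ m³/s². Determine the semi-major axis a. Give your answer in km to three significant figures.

r = 6371 + 10670 = 17041 km = 1.704×10⁷ m.
Specific orbital energy ε = v²/2 − μ/r = (3793)²/2 − 3.986×10¹⁴/1.704×10⁷ = -1.620×10⁷ J/kg.
Since ε = −μ/(2a), a = −μ/(2ε) = 1.230×10⁷ m = 12305 km.

a ≈ 12300 km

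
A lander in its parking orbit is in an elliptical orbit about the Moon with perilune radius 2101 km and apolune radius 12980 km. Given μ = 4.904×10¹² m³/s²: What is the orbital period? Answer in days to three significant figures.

T ≈ 0.68 days

Semi-major axis a = (r_p + r_a)/2 = (2101.0 + 12980)/2 = 7540.5 km = 7.540×10⁶ m.
By Kepler's third law T = 2π√(a³/μ) = 2π × 9.350×10³ = 5.875×10⁴ s.
= 0.68 days.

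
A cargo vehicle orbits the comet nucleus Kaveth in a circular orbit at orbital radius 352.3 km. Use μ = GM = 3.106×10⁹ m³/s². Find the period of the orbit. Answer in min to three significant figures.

r = 352.3 km = 3.523×10⁵ m.
Kepler's third law: T = 2π√(r³/μ) = 2π√((3.523×10⁵)³ / 3.106×10⁹).
r³/μ = 1.408×10⁷ s², so T = 2π × 3.752×10³ = 2.357×10⁴ s.
Converting: 2.357×10⁴ s ÷ 60.00 = 392.9 min.

T ≈ 393 min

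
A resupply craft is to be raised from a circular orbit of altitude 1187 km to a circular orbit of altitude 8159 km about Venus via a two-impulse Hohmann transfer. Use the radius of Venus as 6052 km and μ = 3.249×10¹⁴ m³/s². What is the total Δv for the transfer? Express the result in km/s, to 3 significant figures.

r₁ = 6052 + 1187 = 7239.0 km = 7.2390×10⁶ m.
r₂ = 6052 + 8159 = 14211 km = 1.4211×10⁷ m.
Transfer ellipse a_t = (r₁ + r₂)/2 = 1.072×10⁷ m.
At r₁: circular v_c1 = √(μ/r₁) = 6699 m/s; transfer-periapsis v_p = √[μ(2/r₁ − 1/a_t)] = 7712 m/s.
Δv₁ = v_p − v_c1 = 1012 m/s.
At r₂: circular v_c2 = √(μ/r₂) = 4781 m/s; transfer-apoapsis v_a = √[μ(2/r₂ − 1/a_t)] = 3928 m/s.
Δv₂ = v_c2 − v_a = 853.2 m/s.
Total Δv = Δv₁ + Δv₂ = 1865 m/s = 1.865 km/s.

Δv_total ≈ 1.87 km/s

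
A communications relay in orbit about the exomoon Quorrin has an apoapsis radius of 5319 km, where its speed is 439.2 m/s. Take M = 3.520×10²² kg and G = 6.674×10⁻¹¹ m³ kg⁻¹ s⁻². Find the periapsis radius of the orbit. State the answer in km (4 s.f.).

μ = GM = 6.674×10⁻¹¹ × 3.520×10²² = 2.349×10¹² m³/s².
r_a = 5.319×10⁶ m.
Specific energy ε = v²/2 − μ/r = -3.452×10⁵ J/kg, so a = −μ/(2ε) = 3.403×10⁶ m.
The apsides satisfy r_p + r_a = 2a, so the periapsis radius is 2a − r_a = 1.486×10⁶ m = 1486.0 km.

periapsis radius ≈ 1486 km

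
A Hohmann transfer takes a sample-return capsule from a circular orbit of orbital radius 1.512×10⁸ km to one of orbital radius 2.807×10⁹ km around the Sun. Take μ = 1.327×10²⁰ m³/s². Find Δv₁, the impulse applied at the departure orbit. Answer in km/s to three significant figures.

Δv ≈ 11.2 km/s

r₁ = 1.512×10⁸ km = 1.512×10¹¹ m.
r₂ = 2.807×10⁹ km = 2.807×10¹² m.
Transfer ellipse a_t = (r₁ + r₂)/2 = 1.479×10¹² m.
At r₁: circular v_c1 = √(μ/r₁) = 29630 m/s; transfer-perihelion v_p = √[μ(2/r₁ − 1/a_t)] = 40810 m/s.
Δv₁ = v_p − v_c1 = 11190 m/s.
= 11.19 km/s.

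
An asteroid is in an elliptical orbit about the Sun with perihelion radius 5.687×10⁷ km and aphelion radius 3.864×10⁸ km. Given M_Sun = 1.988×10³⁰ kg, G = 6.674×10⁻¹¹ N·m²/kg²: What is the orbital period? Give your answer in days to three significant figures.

T ≈ 659 days

μ = GM = 6.674×10⁻¹¹ × 1.988×10³⁰ = 1.327×10²⁰ m³/s².
Semi-major axis a = (r_p + r_a)/2 = (5.6870×10⁷ + 3.8640×10⁸)/2 = 2.2164×10⁸ km = 2.216×10¹¹ m.
By Kepler's third law T = 2π√(a³/μ) = 2π × 9.058×10⁶ = 5.692×10⁷ s.
= 658.8 days.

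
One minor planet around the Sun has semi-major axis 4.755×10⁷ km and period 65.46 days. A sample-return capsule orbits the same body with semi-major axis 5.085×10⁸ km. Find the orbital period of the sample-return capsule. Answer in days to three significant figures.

T₂ ≈ 2290 days

Kepler's third law: T² ∝ a³, so T₂ = T₁ (a₂/a₁)^(3/2).
a₂/a₁ = 10.69, (a₂/a₁)^(3/2) = 34.97.
T₂ = 65.46 × 34.97 = 2289 days.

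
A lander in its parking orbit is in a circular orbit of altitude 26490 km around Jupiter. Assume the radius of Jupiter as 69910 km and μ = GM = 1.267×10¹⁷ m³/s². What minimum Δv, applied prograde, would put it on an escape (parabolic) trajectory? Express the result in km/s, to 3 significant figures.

Δv ≈ 15.0 km/s

r = 69910 + 26490 = 96400 km = 9.6400×10⁷ m.
Circular speed v_c = √(μ/r) = 36250 m/s.
Escape speed v_esc = √(2μ/r) = √2 × v_c = 51270 m/s.
Δv = v_esc − v_c = 15020 m/s = 15.02 km/s.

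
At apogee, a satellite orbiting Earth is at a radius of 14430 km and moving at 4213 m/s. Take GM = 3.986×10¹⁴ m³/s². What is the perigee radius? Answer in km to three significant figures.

perigee radius ≈ 6830 km

r_a = 1.443×10⁷ m.
Specific energy ε = v²/2 − μ/r = -1.875×10⁷ J/kg, so a = −μ/(2ε) = 1.063×10⁷ m.
The apsides satisfy r_p + r_a = 2a, so the perigee radius is 2a − r_a = 6.831×10⁶ m = 6830.6 km.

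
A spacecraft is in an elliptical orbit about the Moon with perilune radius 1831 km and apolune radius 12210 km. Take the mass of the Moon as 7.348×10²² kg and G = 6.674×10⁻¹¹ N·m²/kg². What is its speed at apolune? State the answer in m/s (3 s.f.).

v ≈ 324 m/s

μ = GM = 6.674×10⁻¹¹ × 7.348×10²² = 4.904×10¹² m³/s².
Semi-major axis a = (r_p + r_a)/2 = 7020.5 km = 7.020×10⁶ m.
Vis-viva: v² = μ(2/r − 1/a) = 4.904×10¹² × (1.638×10⁻⁷ − 1.424×10⁻⁷) = 1.048×10⁵ m²/s².
v = 323.7 m/s.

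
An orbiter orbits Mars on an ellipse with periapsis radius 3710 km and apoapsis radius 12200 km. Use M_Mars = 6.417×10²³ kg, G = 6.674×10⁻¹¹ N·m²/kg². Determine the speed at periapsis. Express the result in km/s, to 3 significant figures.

μ = GM = 6.674×10⁻¹¹ × 6.417×10²³ = 4.283×10¹³ m³/s².
Semi-major axis a = (r_p + r_a)/2 = 7955.0 km = 7.955×10⁶ m.
Vis-viva: v² = μ(2/r − 1/a) = 4.283×10¹³ × (5.391×10⁻⁷ − 1.257×10⁻⁷) = 1.770×10⁷ m²/s².
v = 4208 m/s = 4.208 km/s.

v ≈ 4.21 km/s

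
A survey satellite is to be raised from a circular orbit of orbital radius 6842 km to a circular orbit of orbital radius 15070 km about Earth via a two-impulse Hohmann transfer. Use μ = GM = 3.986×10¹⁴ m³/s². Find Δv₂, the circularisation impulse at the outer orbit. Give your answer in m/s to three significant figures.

r₁ = 6842 km = 6.842×10⁶ m.
r₂ = 15070 km = 1.507×10⁷ m.
Transfer ellipse a_t = (r₁ + r₂)/2 = 1.096×10⁷ m.
At r₁: circular v_c1 = √(μ/r₁) = 7633 m/s; transfer-perigee v_p = √[μ(2/r₁ − 1/a_t)] = 8952 m/s.
At r₂: circular v_c2 = √(μ/r₂) = 5143 m/s; transfer-apogee v_a = √[μ(2/r₂ − 1/a_t)] = 4064 m/s.
Δv₂ = v_c2 − v_a = 1079 m/s.

Δv ≈ 1080 m/s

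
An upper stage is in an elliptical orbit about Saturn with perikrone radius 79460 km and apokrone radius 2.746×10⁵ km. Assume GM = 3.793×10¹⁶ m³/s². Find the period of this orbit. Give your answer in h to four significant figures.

T ≈ 21.11 h

Semi-major axis a = (r_p + r_a)/2 = (79460 + 2.7460×10⁵)/2 = 1.7703×10⁵ km = 1.770×10⁸ m.
By Kepler's third law T = 2π√(a³/μ) = 2π × 1.209×10⁴ = 7.599×10⁴ s.
= 21.11 h.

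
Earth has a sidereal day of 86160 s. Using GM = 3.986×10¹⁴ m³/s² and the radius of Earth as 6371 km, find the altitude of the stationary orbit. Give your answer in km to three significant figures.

h_sync ≈ 35800 km

A synchronous orbit has period T, so by Kepler's third law a = (μT²/4π²)^(1/3).
μT²/4π² = 3.986×10¹⁴ × (8.616×10⁴)² / 39.48 = 7.495×10²² m³.
a = 4.216×10⁷ m = 42163 km.
Altitude h = a − R = 42163 − 6371 = 35792 km.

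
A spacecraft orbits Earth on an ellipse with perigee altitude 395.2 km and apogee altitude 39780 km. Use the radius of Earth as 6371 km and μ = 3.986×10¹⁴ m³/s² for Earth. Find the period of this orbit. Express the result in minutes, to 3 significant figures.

r_p = 6371 + 395.2 = 6766.2 km = 6.7662×10⁶ m.
r_a = 6371 + 39780 = 46151 km = 4.6151×10⁷ m.
Semi-major axis a = (r_p + r_a)/2 = (6766.2 + 46151)/2 = 26459 km = 2.646×10⁷ m.
By Kepler's third law T = 2π√(a³/μ) = 2π × 6.817×10³ = 4.283×10⁴ s.
= 713.9 minutes.

T ≈ 714 minutes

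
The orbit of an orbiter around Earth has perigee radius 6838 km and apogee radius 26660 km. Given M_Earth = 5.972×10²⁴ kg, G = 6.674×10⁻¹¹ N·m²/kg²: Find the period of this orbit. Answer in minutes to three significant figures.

T ≈ 360 minutes

μ = GM = 6.674×10⁻¹¹ × 5.972×10²⁴ = 3.986×10¹⁴ m³/s².
Semi-major axis a = (r_p + r_a)/2 = (6838.0 + 26660)/2 = 16749 km = 1.675×10⁷ m.
By Kepler's third law T = 2π√(a³/μ) = 2π × 3.433×10³ = 2.157×10⁴ s.
= 359.5 minutes.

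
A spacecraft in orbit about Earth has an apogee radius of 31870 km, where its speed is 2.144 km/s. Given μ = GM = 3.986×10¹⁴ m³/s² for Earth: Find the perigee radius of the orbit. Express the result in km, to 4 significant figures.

r_a = 3.187×10⁷ m.
Specific energy ε = v²/2 − μ/r = -1.021×10⁷ J/kg, so a = −μ/(2ε) = 1.952×10⁷ m.
The apsides satisfy r_p + r_a = 2a, so the perigee radius is 2a − r_a = 7.175×10⁶ m = 7175.2 km.

perigee radius ≈ 7175 km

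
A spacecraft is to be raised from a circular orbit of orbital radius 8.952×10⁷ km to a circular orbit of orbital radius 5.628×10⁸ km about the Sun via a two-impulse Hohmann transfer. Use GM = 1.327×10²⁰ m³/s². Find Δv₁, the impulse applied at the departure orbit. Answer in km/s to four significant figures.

r₁ = 8.952×10⁷ km = 8.952×10¹⁰ m.
r₂ = 5.628×10⁸ km = 5.628×10¹¹ m.
Transfer ellipse a_t = (r₁ + r₂)/2 = 3.262×10¹¹ m.
At r₁: circular v_c1 = √(μ/r₁) = 38500 m/s; transfer-perihelion v_p = √[μ(2/r₁ − 1/a_t)] = 50580 m/s.
Δv₁ = v_p − v_c1 = 12070 m/s.
= 12.07 km/s.

Δv ≈ 12.07 km/s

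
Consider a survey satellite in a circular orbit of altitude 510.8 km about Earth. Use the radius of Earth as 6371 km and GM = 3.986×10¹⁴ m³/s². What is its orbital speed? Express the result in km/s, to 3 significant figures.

v ≈ 7.61 km/s

r = 6371 + 510.8 = 6881.8 km = 6.8818×10⁶ m.
For a circular orbit v = √(μ/r) = √(3.986×10¹⁴ / 6.882×10⁶) = √(5.792×10⁷) = 7611 m/s.
That is 7.611 km/s.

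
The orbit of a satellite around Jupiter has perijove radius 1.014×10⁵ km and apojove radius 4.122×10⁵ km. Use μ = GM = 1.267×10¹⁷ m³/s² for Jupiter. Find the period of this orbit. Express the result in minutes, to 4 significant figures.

Semi-major axis a = (r_p + r_a)/2 = (1.0140×10⁵ + 4.1220×10⁵)/2 = 2.5680×10⁵ km = 2.568×10⁸ m.
By Kepler's third law T = 2π√(a³/μ) = 2π × 1.156×10⁴ = 7.264×10⁴ s.
= 1211 minutes.

T ≈ 1211 minutes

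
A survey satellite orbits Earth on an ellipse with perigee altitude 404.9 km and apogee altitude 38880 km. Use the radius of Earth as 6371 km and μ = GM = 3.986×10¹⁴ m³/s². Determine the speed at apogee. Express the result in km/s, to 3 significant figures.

v ≈ 1.51 km/s

r_p = 6371 + 404.9 = 6775.9 km = 6.7759×10⁶ m.
r_a = 6371 + 38880 = 45251 km = 4.5251×10⁷ m.
Semi-major axis a = (r_p + r_a)/2 = 26013 km = 2.601×10⁷ m.
Vis-viva: v² = μ(2/r − 1/a) = 3.986×10¹⁴ × (4.420×10⁻⁸ − 3.844×10⁻⁸) = 2.294×10⁶ m²/s².
v = 1515 m/s = 1.515 km/s.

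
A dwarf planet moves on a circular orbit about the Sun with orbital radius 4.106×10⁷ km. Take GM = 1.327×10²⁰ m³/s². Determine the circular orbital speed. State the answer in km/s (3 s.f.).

v ≈ 56.8 km/s

r = 4.106×10⁷ km = 4.106×10¹⁰ m.
For a circular orbit v = √(μ/r) = √(1.327×10²⁰ / 4.106×10¹⁰) = √(3.232×10⁹) = 56850 m/s.
That is 56.85 km/s.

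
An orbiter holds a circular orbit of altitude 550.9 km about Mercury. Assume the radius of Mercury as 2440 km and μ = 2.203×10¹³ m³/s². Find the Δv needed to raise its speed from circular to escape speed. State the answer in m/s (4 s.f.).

r = 2440 + 550.9 = 2990.9 km = 2.9909×10⁶ m.
Circular speed v_c = √(μ/r) = 2714 m/s.
Escape speed v_esc = √(2μ/r) = √2 × v_c = 3838 m/s.
Δv = v_esc − v_c = 1124 m/s.

Δv ≈ 1124 m/s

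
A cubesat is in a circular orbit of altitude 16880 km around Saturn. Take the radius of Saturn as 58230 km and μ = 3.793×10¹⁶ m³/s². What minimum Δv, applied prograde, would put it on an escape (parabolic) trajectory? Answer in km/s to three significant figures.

Δv ≈ 9.31 km/s

r = 58230 + 16880 = 75110 km = 7.5110×10⁷ m.
Circular speed v_c = √(μ/r) = 22470 m/s.
Escape speed v_esc = √(2μ/r) = √2 × v_c = 31780 m/s.
Δv = v_esc − v_c = 9308 m/s = 9.308 km/s.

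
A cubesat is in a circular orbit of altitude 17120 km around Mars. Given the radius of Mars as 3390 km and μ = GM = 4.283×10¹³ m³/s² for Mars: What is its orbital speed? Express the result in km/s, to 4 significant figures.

v ≈ 1.445 km/s

r = 3390 + 17120 = 20510 km = 2.0510×10⁷ m.
For a circular orbit v = √(μ/r) = √(4.283×10¹³ / 2.051×10⁷) = √(2.088×10⁶) = 1445 m/s.
That is 1.445 km/s.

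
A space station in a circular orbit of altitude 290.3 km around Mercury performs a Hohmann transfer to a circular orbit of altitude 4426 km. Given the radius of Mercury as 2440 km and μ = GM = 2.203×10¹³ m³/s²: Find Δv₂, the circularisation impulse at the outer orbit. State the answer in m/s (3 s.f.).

r₁ = 2440 + 290.3 = 2730.3 km = 2.7303×10⁶ m.
r₂ = 2440 + 4426 = 6866.0 km = 6.8660×10⁶ m.
Transfer ellipse a_t = (r₁ + r₂)/2 = 4.798×10⁶ m.
At r₁: circular v_c1 = √(μ/r₁) = 2841 m/s; transfer-periherm v_p = √[μ(2/r₁ − 1/a_t)] = 3398 m/s.
At r₂: circular v_c2 = √(μ/r₂) = 1791 m/s; transfer-apoherm v_a = √[μ(2/r₂ − 1/a_t)] = 1351 m/s.
Δv₂ = v_c2 − v_a = 440.0 m/s.

Δv ≈ 440 m/s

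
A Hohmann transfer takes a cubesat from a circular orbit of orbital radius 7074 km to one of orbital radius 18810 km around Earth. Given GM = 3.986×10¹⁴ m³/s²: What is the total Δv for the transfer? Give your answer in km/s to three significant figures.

r₁ = 7074 km = 7.074×10⁶ m.
r₂ = 18810 km = 1.881×10⁷ m.
Transfer ellipse a_t = (r₁ + r₂)/2 = 1.294×10⁷ m.
At r₁: circular v_c1 = √(μ/r₁) = 7506 m/s; transfer-perigee v_p = √[μ(2/r₁ − 1/a_t)] = 9050 m/s.
Δv₁ = v_p − v_c1 = 1543 m/s.
At r₂: circular v_c2 = √(μ/r₂) = 4603 m/s; transfer-apogee v_a = √[μ(2/r₂ − 1/a_t)] = 3403 m/s.
Δv₂ = v_c2 − v_a = 1200 m/s.
Total Δv = Δv₁ + Δv₂ = 2743 m/s = 2.743 km/s.

Δv_total ≈ 2.74 km/s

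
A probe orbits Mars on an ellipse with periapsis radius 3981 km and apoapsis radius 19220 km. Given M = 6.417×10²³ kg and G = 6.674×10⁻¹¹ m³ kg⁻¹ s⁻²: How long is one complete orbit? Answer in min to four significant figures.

μ = GM = 6.674×10⁻¹¹ × 6.417×10²³ = 4.283×10¹³ m³/s².
Semi-major axis a = (r_p + r_a)/2 = (3981.0 + 19220)/2 = 11600 km = 1.160×10⁷ m.
By Kepler's third law T = 2π√(a³/μ) = 2π × 6.037×10³ = 3.793×10⁴ s.
= 632.2 min.

T ≈ 632.2 min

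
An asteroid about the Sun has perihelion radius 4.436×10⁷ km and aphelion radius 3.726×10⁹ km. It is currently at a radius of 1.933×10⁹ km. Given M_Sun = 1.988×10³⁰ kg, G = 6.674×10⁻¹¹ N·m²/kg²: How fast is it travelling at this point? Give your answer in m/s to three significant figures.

μ = GM = 6.674×10⁻¹¹ × 1.988×10³⁰ = 1.327×10²⁰ m³/s².
Semi-major axis a = (r_p + r_a)/2 = 1.8852×10⁹ km = 1.885×10¹² m.
Vis-viva: v² = μ(2/r − 1/a) = 1.327×10²⁰ × (1.035×10⁻¹² − 5.305×10⁻¹³) = 6.690×10⁷ m²/s².
v = 8179 m/s.

v ≈ 8180 m/s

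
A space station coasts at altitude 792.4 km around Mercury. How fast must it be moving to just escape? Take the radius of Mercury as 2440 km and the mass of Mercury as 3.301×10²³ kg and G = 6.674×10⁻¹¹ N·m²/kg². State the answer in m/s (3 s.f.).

v_esc ≈ 3690 m/s

μ = GM = 6.674×10⁻¹¹ × 3.301×10²³ = 2.203×10¹³ m³/s².
r = 2440 + 792.4 = 3232.4 km = 3.2324×10⁶ m.
Escape speed v_esc = √(2μ/r) = √(2 × 2.203×10¹³ / 3.232×10⁶) = √(1.363×10⁷) = 3692 m/s.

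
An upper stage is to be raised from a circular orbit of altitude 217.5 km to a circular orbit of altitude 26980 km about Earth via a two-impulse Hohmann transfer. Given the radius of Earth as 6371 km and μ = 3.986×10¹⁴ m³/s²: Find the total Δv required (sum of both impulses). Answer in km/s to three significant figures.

Δv_total ≈ 3.75 km/s

r₁ = 6371 + 217.5 = 6588.5 km = 6.5885×10⁶ m.
r₂ = 6371 + 26980 = 33351 km = 3.3351×10⁷ m.
Transfer ellipse a_t = (r₁ + r₂)/2 = 1.997×10⁷ m.
At r₁: circular v_c1 = √(μ/r₁) = 7778 m/s; transfer-perigee v_p = √[μ(2/r₁ − 1/a_t)] = 10050 m/s.
Δv₁ = v_p − v_c1 = 2274 m/s.
At r₂: circular v_c2 = √(μ/r₂) = 3457 m/s; transfer-apogee v_a = √[μ(2/r₂ − 1/a_t)] = 1986 m/s.
Δv₂ = v_c2 − v_a = 1471 m/s.
Total Δv = Δv₁ + Δv₂ = 3745 m/s = 3.745 km/s.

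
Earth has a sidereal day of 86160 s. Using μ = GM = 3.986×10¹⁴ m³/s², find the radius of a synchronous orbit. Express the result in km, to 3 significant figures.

A synchronous orbit has period T, so by Kepler's third law a = (μT²/4π²)^(1/3).
μT²/4π² = 3.986×10¹⁴ × (8.616×10⁴)² / 39.48 = 7.495×10²² m³.
a = 4.216×10⁷ m = 42163 km.

r_sync ≈ 42200 km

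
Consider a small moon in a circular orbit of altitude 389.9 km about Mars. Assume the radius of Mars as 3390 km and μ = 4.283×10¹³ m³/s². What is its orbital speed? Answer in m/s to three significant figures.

v ≈ 3370 m/s

r = 3390 + 389.9 = 3779.9 km = 3.7799×10⁶ m.
For a circular orbit v = √(μ/r) = √(4.283×10¹³ / 3.780×10⁶) = √(1.133×10⁷) = 3366 m/s.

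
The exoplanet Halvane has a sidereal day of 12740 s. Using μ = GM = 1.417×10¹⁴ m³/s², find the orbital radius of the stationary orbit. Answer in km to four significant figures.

A synchronous orbit has period T, so by Kepler's third law a = (μT²/4π²)^(1/3).
μT²/4π² = 1.417×10¹⁴ × (1.274×10⁴)² / 39.48 = 5.826×10²⁰ m³.
a = 8.352×10⁶ m = 8351.9 km.

r_sync ≈ 8352 km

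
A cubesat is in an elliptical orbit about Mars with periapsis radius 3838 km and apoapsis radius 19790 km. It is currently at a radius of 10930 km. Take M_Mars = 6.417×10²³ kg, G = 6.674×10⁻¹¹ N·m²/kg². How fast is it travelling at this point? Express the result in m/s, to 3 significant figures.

v ≈ 2050 m/s

μ = GM = 6.674×10⁻¹¹ × 6.417×10²³ = 4.283×10¹³ m³/s².
Semi-major axis a = (r_p + r_a)/2 = 11814 km = 1.181×10⁷ m.
Vis-viva: v² = μ(2/r − 1/a) = 4.283×10¹³ × (1.830×10⁻⁷ − 8.465×10⁻⁸) = 4.211×10⁶ m²/s².
v = 2052 m/s.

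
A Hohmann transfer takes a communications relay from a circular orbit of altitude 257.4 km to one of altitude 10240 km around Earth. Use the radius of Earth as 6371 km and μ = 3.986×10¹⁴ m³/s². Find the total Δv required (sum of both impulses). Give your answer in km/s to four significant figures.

r₁ = 6371 + 257.4 = 6628.4 km = 6.6284×10⁶ m.
r₂ = 6371 + 10240 = 16611 km = 1.6611×10⁷ m.
Transfer ellipse a_t = (r₁ + r₂)/2 = 1.162×10⁷ m.
At r₁: circular v_c1 = √(μ/r₁) = 7755 m/s; transfer-perigee v_p = √[μ(2/r₁ − 1/a_t)] = 9272 m/s.
Δv₁ = v_p − v_c1 = 1517 m/s.
At r₂: circular v_c2 = √(μ/r₂) = 4899 m/s; transfer-apogee v_a = √[μ(2/r₂ − 1/a_t)] = 3700 m/s.
Δv₂ = v_c2 − v_a = 1199 m/s.
Total Δv = Δv₁ + Δv₂ = 2716 m/s = 2.716 km/s.

Δv_total ≈ 2.716 km/s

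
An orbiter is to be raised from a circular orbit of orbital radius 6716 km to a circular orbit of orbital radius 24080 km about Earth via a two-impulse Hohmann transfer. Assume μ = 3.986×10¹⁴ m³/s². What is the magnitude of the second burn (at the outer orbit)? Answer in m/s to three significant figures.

r₁ = 6716 km = 6.716×10⁶ m.
r₂ = 24080 km = 2.408×10⁷ m.
Transfer ellipse a_t = (r₁ + r₂)/2 = 1.540×10⁷ m.
At r₁: circular v_c1 = √(μ/r₁) = 7704 m/s; transfer-perigee v_p = √[μ(2/r₁ − 1/a_t)] = 9634 m/s.
At r₂: circular v_c2 = √(μ/r₂) = 4069 m/s; transfer-apogee v_a = √[μ(2/r₂ − 1/a_t)] = 2687 m/s.
Δv₂ = v_c2 − v_a = 1382 m/s.

Δv ≈ 1380 m/s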